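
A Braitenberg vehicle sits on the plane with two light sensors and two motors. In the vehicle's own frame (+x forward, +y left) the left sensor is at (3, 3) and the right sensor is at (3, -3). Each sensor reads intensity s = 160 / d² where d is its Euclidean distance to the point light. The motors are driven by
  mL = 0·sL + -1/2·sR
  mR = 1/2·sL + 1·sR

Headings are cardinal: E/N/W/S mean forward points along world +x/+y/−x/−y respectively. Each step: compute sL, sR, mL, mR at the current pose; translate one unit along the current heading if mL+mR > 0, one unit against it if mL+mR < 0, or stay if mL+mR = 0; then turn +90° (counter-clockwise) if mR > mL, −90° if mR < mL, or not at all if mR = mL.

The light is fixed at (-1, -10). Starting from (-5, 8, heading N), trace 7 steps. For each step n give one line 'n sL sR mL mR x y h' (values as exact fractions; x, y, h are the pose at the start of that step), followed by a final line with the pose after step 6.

0 16/49 80/221 -40/221 5688/10829 -5 8 N
1 32/61 160/533 -80/533 18288/32513 -5 9 W
2 8/13 1/2 -1/4 21/26 -6 9 S
3 32/89 160/229 -80/229 17904/20381 -6 8 E
4 16/49 80/221 -40/221 5688/10829 -5 8 N
5 32/61 160/533 -80/533 18288/32513 -5 9 W
6 8/13 1/2 -1/4 21/26 -6 9 S
final -6 8 E

n=0: pose=(-5,8,N); sL=16/49, sR=80/221; mL=-40/221, mR=5688/10829; mL+mR=3728/10829 → advance +1; mR−mL=7648/10829 → turn +1·90°
n=1: pose=(-5,9,W); sL=32/61, sR=160/533; mL=-80/533, mR=18288/32513; mL+mR=13408/32513 → advance +1; mR−mL=23168/32513 → turn +1·90°
n=2: pose=(-6,9,S); sL=8/13, sR=1/2; mL=-1/4, mR=21/26; mL+mR=29/52 → advance +1; mR−mL=55/52 → turn +1·90°
n=3: pose=(-6,8,E); sL=32/89, sR=160/229; mL=-80/229, mR=17904/20381; mL+mR=10784/20381 → advance +1; mR−mL=25024/20381 → turn +1·90°
n=4: pose=(-5,8,N); sL=16/49, sR=80/221; mL=-40/221, mR=5688/10829; mL+mR=3728/10829 → advance +1; mR−mL=7648/10829 → turn +1·90°
n=5: pose=(-5,9,W); sL=32/61, sR=160/533; mL=-80/533, mR=18288/32513; mL+mR=13408/32513 → advance +1; mR−mL=23168/32513 → turn +1·90°
n=6: pose=(-6,9,S); sL=8/13, sR=1/2; mL=-1/4, mR=21/26; mL+mR=29/52 → advance +1; mR−mL=55/52 → turn +1·90°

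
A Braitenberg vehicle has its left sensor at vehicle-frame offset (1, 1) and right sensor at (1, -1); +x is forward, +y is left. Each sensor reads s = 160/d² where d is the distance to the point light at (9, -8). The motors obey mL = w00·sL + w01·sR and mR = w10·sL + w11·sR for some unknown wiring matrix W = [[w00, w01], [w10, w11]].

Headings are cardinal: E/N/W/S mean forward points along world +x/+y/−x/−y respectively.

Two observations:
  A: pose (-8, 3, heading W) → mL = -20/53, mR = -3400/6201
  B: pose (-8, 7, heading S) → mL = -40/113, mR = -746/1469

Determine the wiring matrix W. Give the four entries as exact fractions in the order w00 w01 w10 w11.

obs A: pose=(-8,3,W) → sL=20/53, sR=40/117, mL=-20/53, mR=-3400/6201
obs B: pose=(-8,7,S) → sL=40/113, sR=4/13, mL=-40/113, mR=-746/1469
sensor matrix S = [[20/53, 40/117], [40/113, 4/13]]; det S = -3440/700713
solve [mL_A; mL_B] = S·[w00; w01] and [mR_A; mR_B] = S·[w10; w11]:
  w00 = -1, w01 = 0, w10 = -1, w11 = -1/2

-1 0 -1 -1/2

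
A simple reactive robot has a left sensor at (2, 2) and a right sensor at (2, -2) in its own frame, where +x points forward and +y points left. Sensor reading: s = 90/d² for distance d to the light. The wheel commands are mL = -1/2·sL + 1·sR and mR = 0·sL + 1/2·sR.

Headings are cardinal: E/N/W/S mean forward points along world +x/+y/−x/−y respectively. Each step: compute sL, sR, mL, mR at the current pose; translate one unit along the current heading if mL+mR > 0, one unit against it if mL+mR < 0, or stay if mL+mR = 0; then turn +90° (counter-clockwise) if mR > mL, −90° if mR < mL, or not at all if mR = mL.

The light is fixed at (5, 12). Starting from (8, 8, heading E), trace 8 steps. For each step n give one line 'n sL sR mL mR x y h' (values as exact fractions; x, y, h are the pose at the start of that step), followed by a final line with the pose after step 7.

n=0: pose=(8,8,E); sL=90/29, sR=90/61; mL=-135/1769, mR=45/61; mL+mR=1170/1769 → advance +1; mR−mL=1440/1769 → turn +1·90°
n=1: pose=(9,8,N); sL=45/4, sR=9/4; mL=-27/8, mR=9/8; mL+mR=-9/4 → advance -1; mR−mL=9/2 → turn +1·90°
n=2: pose=(9,7,W); sL=90/53, sR=90/13; mL=4185/689, mR=45/13; mL+mR=6570/689 → advance +1; mR−mL=-1800/689 → turn -1·90°
n=3: pose=(8,7,N); sL=9, sR=45/17; mL=-63/34, mR=45/34; mL+mR=-9/17 → advance -1; mR−mL=54/17 → turn +1·90°
n=4: pose=(8,6,W); sL=18/13, sR=90/17; mL=1017/221, mR=45/17; mL+mR=1602/221 → advance +1; mR−mL=-432/221 → turn -1·90°
n=5: pose=(7,6,N); sL=45/8, sR=45/16; mL=0, mR=45/32; mL+mR=45/32 → advance +1; mR−mL=45/32 → turn +1·90°
n=6: pose=(7,7,W); sL=90/49, sR=10; mL=445/49, mR=5; mL+mR=690/49 → advance +1; mR−mL=-200/49 → turn -1·90°
n=7: pose=(6,7,N); sL=9, sR=5; mL=1/2, mR=5/2; mL+mR=3 → advance +1; mR−mL=2 → turn +1·90°

0 90/29 90/61 -135/1769 45/61 8 8 E
1 45/4 9/4 -27/8 9/8 9 8 N
2 90/53 90/13 4185/689 45/13 9 7 W
3 9 45/17 -63/34 45/34 8 7 N
4 18/13 90/17 1017/221 45/17 8 6 W
5 45/8 45/16 0 45/32 7 6 N
6 90/49 10 445/49 5 7 7 W
7 9 5 1/2 5/2 6 7 N
final 6 8 W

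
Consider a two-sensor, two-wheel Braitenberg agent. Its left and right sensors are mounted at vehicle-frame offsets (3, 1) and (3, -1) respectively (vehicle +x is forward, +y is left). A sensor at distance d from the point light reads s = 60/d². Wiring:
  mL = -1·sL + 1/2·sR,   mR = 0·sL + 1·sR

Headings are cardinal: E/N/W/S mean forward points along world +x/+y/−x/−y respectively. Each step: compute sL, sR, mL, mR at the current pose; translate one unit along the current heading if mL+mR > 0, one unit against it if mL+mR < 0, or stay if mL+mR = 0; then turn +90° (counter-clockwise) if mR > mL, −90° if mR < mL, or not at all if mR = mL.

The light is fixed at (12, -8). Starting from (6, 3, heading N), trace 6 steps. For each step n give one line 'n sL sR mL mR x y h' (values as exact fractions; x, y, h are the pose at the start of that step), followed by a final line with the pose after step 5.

n=0: pose=(6,3,N); sL=12/49, sR=60/221; mL=-1182/10829, mR=60/221; mL+mR=1758/10829 → advance +1; mR−mL=4122/10829 → turn +1·90°
n=1: pose=(6,4,W); sL=30/101, sR=6/25; mL=-447/2525, mR=6/25; mL+mR=159/2525 → advance +1; mR−mL=1053/2525 → turn +1·90°
n=2: pose=(5,4,S); sL=20/39, sR=12/29; mL=-346/1131, mR=12/29; mL+mR=122/1131 → advance +1; mR−mL=814/1131 → turn +1·90°
n=3: pose=(5,3,E); sL=3/8, sR=15/29; mL=-27/232, mR=15/29; mL+mR=93/232 → advance +1; mR−mL=147/232 → turn +1·90°
n=4: pose=(6,3,N); sL=12/49, sR=60/221; mL=-1182/10829, mR=60/221; mL+mR=1758/10829 → advance +1; mR−mL=4122/10829 → turn +1·90°
n=5: pose=(6,4,W); sL=30/101, sR=6/25; mL=-447/2525, mR=6/25; mL+mR=159/2525 → advance +1; mR−mL=1053/2525 → turn +1·90°

0 12/49 60/221 -1182/10829 60/221 6 3 N
1 30/101 6/25 -447/2525 6/25 6 4 W
2 20/39 12/29 -346/1131 12/29 5 4 S
3 3/8 15/29 -27/232 15/29 5 3 E
4 12/49 60/221 -1182/10829 60/221 6 3 N
5 30/101 6/25 -447/2525 6/25 6 4 W
final 5 4 S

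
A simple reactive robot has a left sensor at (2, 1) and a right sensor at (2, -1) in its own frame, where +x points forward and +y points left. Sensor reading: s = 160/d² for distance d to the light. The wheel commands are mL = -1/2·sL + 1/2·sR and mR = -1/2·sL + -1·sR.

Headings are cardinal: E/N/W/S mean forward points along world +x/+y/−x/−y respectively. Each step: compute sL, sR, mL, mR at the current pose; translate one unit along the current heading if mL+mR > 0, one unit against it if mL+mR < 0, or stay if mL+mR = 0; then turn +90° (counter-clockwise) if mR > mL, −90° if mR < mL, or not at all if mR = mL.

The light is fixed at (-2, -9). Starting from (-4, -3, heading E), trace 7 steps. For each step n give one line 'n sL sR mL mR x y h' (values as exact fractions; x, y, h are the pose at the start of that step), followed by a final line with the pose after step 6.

0 160/49 32/5 384/245 -1968/245 -4 -3 E
1 8 5 -3/2 -9 -5 -3 S
2 160/61 160/89 -2240/5429 -16880/5429 -5 -2 W
3 16/9 80/41 32/369 -1048/369 -4 -2 N
4 160/49 32/5 384/245 -1968/245 -4 -3 E
5 8 5 -3/2 -9 -5 -3 S
6 160/61 160/89 -2240/5429 -16880/5429 -5 -2 W
final -4 -2 N

n=0: pose=(-4,-3,E); sL=160/49, sR=32/5; mL=384/245, mR=-1968/245; mL+mR=-1584/245 → advance -1; mR−mL=-48/5 → turn -1·90°
n=1: pose=(-5,-3,S); sL=8, sR=5; mL=-3/2, mR=-9; mL+mR=-21/2 → advance -1; mR−mL=-15/2 → turn -1·90°
n=2: pose=(-5,-2,W); sL=160/61, sR=160/89; mL=-2240/5429, mR=-16880/5429; mL+mR=-19120/5429 → advance -1; mR−mL=-240/89 → turn -1·90°
n=3: pose=(-4,-2,N); sL=16/9, sR=80/41; mL=32/369, mR=-1048/369; mL+mR=-1016/369 → advance -1; mR−mL=-120/41 → turn -1·90°
n=4: pose=(-4,-3,E); sL=160/49, sR=32/5; mL=384/245, mR=-1968/245; mL+mR=-1584/245 → advance -1; mR−mL=-48/5 → turn -1·90°
n=5: pose=(-5,-3,S); sL=8, sR=5; mL=-3/2, mR=-9; mL+mR=-21/2 → advance -1; mR−mL=-15/2 → turn -1·90°
n=6: pose=(-5,-2,W); sL=160/61, sR=160/89; mL=-2240/5429, mR=-16880/5429; mL+mR=-19120/5429 → advance -1; mR−mL=-240/89 → turn -1·90°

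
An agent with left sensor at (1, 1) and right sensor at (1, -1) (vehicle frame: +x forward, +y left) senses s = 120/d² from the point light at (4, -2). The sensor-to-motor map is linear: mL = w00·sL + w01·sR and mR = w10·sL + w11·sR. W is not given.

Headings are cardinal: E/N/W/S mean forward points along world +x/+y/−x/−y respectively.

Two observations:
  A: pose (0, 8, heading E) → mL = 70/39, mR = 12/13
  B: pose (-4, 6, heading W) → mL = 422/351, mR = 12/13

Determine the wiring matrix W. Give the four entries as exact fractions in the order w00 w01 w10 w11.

obs A: pose=(0,8,E) → sL=12/13, sR=4/3, mL=70/39, mR=12/13
obs B: pose=(-4,6,W) → sL=12/13, sR=20/27, mL=422/351, mR=12/13
sensor matrix S = [[12/13, 4/3], [12/13, 20/27]]; det S = -64/117
solve [mL_A; mL_B] = S·[w00; w01] and [mR_A; mR_B] = S·[w10; w11]:
  w00 = 1/2, w01 = 1, w10 = 1, w11 = 0

1/2 1 1 0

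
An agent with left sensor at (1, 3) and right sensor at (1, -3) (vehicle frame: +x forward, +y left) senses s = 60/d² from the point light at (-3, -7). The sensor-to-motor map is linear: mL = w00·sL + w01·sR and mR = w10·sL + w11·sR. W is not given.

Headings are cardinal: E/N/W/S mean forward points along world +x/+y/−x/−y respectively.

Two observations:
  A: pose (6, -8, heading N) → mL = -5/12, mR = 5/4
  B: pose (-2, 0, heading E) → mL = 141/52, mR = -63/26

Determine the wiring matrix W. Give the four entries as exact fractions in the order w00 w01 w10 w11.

obs A: pose=(6,-8,N) → sL=5/3, sR=5/12, mL=-5/12, mR=5/4
obs B: pose=(-2,0,E) → sL=15/26, sR=3, mL=141/52, mR=-63/26
sensor matrix S = [[5/3, 5/12], [15/26, 3]]; det S = 495/104
solve [mL_A; mL_B] = S·[w00; w01] and [mR_A; mR_B] = S·[w10; w11]:
  w00 = -1/2, w01 = 1, w10 = 1, w11 = -1

-1/2 1 1 -1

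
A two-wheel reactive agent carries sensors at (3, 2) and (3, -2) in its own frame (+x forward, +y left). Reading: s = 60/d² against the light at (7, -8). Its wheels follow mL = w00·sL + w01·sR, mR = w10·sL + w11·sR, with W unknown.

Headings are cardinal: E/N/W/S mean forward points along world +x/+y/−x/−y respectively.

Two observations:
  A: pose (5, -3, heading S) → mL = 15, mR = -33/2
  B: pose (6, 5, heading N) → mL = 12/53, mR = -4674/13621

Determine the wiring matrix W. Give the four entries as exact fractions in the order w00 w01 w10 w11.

obs A: pose=(5,-3,S) → sL=15, sR=3, mL=15, mR=-33/2
obs B: pose=(6,5,N) → sL=12/53, sR=60/257, mL=12/53, mR=-4674/13621
sensor matrix S = [[15, 3], [12/53, 60/257]]; det S = 38448/13621
solve [mL_A; mL_B] = S·[w00; w01] and [mR_A; mR_B] = S·[w10; w11]:
  w00 = 1, w01 = 0, w10 = -1, w11 = -1/2

1 0 -1 -1/2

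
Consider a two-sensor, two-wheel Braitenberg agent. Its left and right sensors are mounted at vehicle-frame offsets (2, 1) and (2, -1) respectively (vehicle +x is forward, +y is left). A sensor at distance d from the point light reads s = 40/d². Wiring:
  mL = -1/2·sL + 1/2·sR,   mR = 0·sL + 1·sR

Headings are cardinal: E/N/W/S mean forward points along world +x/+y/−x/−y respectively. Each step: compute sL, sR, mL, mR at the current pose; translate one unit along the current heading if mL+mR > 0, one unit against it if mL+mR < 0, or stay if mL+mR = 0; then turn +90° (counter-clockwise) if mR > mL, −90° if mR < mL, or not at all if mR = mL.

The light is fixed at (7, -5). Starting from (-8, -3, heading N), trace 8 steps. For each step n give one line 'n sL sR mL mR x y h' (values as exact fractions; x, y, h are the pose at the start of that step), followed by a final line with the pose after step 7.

n=0: pose=(-8,-3,N); sL=5/34, sR=10/53; mL=75/3604, mR=10/53; mL+mR=755/3604 → advance +1; mR−mL=605/3604 → turn +1·90°
n=1: pose=(-8,-2,W); sL=40/293, sR=8/61; mL=-48/17873, mR=8/61; mL+mR=2296/17873 → advance +1; mR−mL=2392/17873 → turn +1·90°
n=2: pose=(-9,-2,S); sL=20/113, sR=4/29; mL=-64/3277, mR=4/29; mL+mR=388/3277 → advance +1; mR−mL=516/3277 → turn +1·90°
n=3: pose=(-9,-3,E); sL=8/41, sR=40/197; mL=32/8077, mR=40/197; mL+mR=1672/8077 → advance +1; mR−mL=1608/8077 → turn +1·90°
n=4: pose=(-8,-3,N); sL=5/34, sR=10/53; mL=75/3604, mR=10/53; mL+mR=755/3604 → advance +1; mR−mL=605/3604 → turn +1·90°
n=5: pose=(-8,-2,W); sL=40/293, sR=8/61; mL=-48/17873, mR=8/61; mL+mR=2296/17873 → advance +1; mR−mL=2392/17873 → turn +1·90°
n=6: pose=(-9,-2,S); sL=20/113, sR=4/29; mL=-64/3277, mR=4/29; mL+mR=388/3277 → advance +1; mR−mL=516/3277 → turn +1·90°
n=7: pose=(-9,-3,E); sL=8/41, sR=40/197; mL=32/8077, mR=40/197; mL+mR=1672/8077 → advance +1; mR−mL=1608/8077 → turn +1·90°

0 5/34 10/53 75/3604 10/53 -8 -3 N
1 40/293 8/61 -48/17873 8/61 -8 -2 W
2 20/113 4/29 -64/3277 4/29 -9 -2 S
3 8/41 40/197 32/8077 40/197 -9 -3 E
4 5/34 10/53 75/3604 10/53 -8 -3 N
5 40/293 8/61 -48/17873 8/61 -8 -2 W
6 20/113 4/29 -64/3277 4/29 -9 -2 S
7 8/41 40/197 32/8077 40/197 -9 -3 E
final -8 -3 N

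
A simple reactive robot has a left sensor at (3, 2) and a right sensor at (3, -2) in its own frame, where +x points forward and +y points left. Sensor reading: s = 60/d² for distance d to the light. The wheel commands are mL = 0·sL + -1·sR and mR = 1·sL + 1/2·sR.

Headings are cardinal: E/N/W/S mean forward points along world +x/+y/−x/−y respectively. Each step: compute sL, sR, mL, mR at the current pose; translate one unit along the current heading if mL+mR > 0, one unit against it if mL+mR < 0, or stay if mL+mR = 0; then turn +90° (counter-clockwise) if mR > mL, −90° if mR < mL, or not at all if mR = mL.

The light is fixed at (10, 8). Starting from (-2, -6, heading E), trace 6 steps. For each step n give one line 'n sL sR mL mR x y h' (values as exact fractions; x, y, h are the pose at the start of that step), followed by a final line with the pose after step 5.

0 4/15 60/337 -60/337 1798/5055 -2 -6 E
1 6/29 30/101 -30/101 1041/2929 -1 -6 N
2 60/421 60/317 -60/317 31650/133457 -1 -5 W
3 15/89 15/113 -15/113 4725/20114 -2 -5 S
4 4/15 60/337 -60/337 1798/5055 -2 -6 E
5 6/29 30/101 -30/101 1041/2929 -1 -6 N
final -1 -5 W

n=0: pose=(-2,-6,E); sL=4/15, sR=60/337; mL=-60/337, mR=1798/5055; mL+mR=898/5055 → advance +1; mR−mL=2698/5055 → turn +1·90°
n=1: pose=(-1,-6,N); sL=6/29, sR=30/101; mL=-30/101, mR=1041/2929; mL+mR=171/2929 → advance +1; mR−mL=1911/2929 → turn +1·90°
n=2: pose=(-1,-5,W); sL=60/421, sR=60/317; mL=-60/317, mR=31650/133457; mL+mR=6390/133457 → advance +1; mR−mL=56910/133457 → turn +1·90°
n=3: pose=(-2,-5,S); sL=15/89, sR=15/113; mL=-15/113, mR=4725/20114; mL+mR=2055/20114 → advance +1; mR−mL=7395/20114 → turn +1·90°
n=4: pose=(-2,-6,E); sL=4/15, sR=60/337; mL=-60/337, mR=1798/5055; mL+mR=898/5055 → advance +1; mR−mL=2698/5055 → turn +1·90°
n=5: pose=(-1,-6,N); sL=6/29, sR=30/101; mL=-30/101, mR=1041/2929; mL+mR=171/2929 → advance +1; mR−mL=1911/2929 → turn +1·90°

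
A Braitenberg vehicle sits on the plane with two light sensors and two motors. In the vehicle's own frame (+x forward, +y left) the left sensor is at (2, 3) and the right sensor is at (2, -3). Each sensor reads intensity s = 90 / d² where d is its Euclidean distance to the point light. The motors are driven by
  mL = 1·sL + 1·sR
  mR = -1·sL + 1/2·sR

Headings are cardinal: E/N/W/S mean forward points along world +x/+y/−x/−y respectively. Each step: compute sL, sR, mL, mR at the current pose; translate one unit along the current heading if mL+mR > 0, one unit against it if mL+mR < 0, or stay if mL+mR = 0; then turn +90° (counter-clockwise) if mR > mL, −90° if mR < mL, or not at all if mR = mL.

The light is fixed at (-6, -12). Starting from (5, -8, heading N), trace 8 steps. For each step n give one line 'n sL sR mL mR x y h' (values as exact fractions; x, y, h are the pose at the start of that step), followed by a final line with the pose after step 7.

n=0: pose=(5,-8,N); sL=9/10, sR=45/116; mL=747/580, mR=-819/1160; mL+mR=135/232 → advance +1; mR−mL=-2313/1160 → turn -1·90°
n=1: pose=(5,-7,E); sL=90/233, sR=90/173; mL=36540/40309, mR=-5085/40309; mL+mR=135/173 → advance +1; mR−mL=-41625/40309 → turn -1·90°
n=2: pose=(6,-7,S); sL=5/13, sR=1; mL=18/13, mR=3/26; mL+mR=3/2 → advance +1; mR−mL=-33/26 → turn -1·90°
n=3: pose=(6,-8,W); sL=90/101, sR=90/149; mL=22500/15049, mR=-8865/15049; mL+mR=135/149 → advance +1; mR−mL=-31365/15049 → turn -1·90°
n=4: pose=(5,-8,N); sL=9/10, sR=45/116; mL=747/580, mR=-819/1160; mL+mR=135/232 → advance +1; mR−mL=-2313/1160 → turn -1·90°
n=5: pose=(5,-7,E); sL=90/233, sR=90/173; mL=36540/40309, mR=-5085/40309; mL+mR=135/173 → advance +1; mR−mL=-41625/40309 → turn -1·90°
n=6: pose=(6,-7,S); sL=5/13, sR=1; mL=18/13, mR=3/26; mL+mR=3/2 → advance +1; mR−mL=-33/26 → turn -1·90°
n=7: pose=(6,-8,W); sL=90/101, sR=90/149; mL=22500/15049, mR=-8865/15049; mL+mR=135/149 → advance +1; mR−mL=-31365/15049 → turn -1·90°

0 9/10 45/116 747/580 -819/1160 5 -8 N
1 90/233 90/173 36540/40309 -5085/40309 5 -7 E
2 5/13 1 18/13 3/26 6 -7 S
3 90/101 90/149 22500/15049 -8865/15049 6 -8 W
4 9/10 45/116 747/580 -819/1160 5 -8 N
5 90/233 90/173 36540/40309 -5085/40309 5 -7 E
6 5/13 1 18/13 3/26 6 -7 S
7 90/101 90/149 22500/15049 -8865/15049 6 -8 W
final 5 -8 N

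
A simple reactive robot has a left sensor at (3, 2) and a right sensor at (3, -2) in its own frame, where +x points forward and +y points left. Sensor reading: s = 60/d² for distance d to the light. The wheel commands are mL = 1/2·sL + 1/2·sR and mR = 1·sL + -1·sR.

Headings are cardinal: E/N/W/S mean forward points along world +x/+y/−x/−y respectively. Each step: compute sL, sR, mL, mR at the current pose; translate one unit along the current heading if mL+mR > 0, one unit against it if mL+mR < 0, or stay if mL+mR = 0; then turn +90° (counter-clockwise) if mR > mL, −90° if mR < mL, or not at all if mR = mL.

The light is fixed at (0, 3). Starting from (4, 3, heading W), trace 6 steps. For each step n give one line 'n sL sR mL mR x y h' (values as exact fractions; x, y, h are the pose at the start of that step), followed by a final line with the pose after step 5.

n=0: pose=(4,3,W); sL=12, sR=12; mL=12, mR=0; mL+mR=12 → advance +1; mR−mL=-12 → turn -1·90°
n=1: pose=(3,3,N); sL=6, sR=30/17; mL=66/17, mR=72/17; mL+mR=138/17 → advance +1; mR−mL=6/17 → turn +1·90°
n=2: pose=(3,4,W); sL=60, sR=20/3; mL=100/3, mR=160/3; mL+mR=260/3 → advance +1; mR−mL=20 → turn +1·90°
n=3: pose=(2,4,S); sL=3, sR=15; mL=9, mR=-12; mL+mR=-3 → advance -1; mR−mL=-21 → turn -1·90°
n=4: pose=(2,5,W); sL=60, sR=60/17; mL=540/17, mR=960/17; mL+mR=1500/17 → advance +1; mR−mL=420/17 → turn +1·90°
n=5: pose=(1,5,S); sL=6, sR=30; mL=18, mR=-24; mL+mR=-6 → advance -1; mR−mL=-42 → turn -1·90°

0 12 12 12 0 4 3 W
1 6 30/17 66/17 72/17 3 3 N
2 60 20/3 100/3 160/3 3 4 W
3 3 15 9 -12 2 4 S
4 60 60/17 540/17 960/17 2 5 W
5 6 30 18 -24 1 5 S
final 1 6 W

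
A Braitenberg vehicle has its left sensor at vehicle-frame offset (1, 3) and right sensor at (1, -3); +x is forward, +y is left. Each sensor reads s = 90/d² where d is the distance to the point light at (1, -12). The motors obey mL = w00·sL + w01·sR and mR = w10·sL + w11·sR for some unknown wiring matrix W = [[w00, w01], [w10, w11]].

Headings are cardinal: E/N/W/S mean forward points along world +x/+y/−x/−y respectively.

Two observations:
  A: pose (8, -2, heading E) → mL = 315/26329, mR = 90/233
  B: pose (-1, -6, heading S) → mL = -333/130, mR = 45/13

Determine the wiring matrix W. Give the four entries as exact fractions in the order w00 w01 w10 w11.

-1 1/2 1 0

obs A: pose=(8,-2,E) → sL=90/233, sR=90/113, mL=315/26329, mR=90/233
obs B: pose=(-1,-6,S) → sL=45/13, sR=9/5, mL=-333/130, mR=45/13
sensor matrix S = [[90/233, 90/113], [45/13, 9/5]]; det S = -705672/342277
solve [mL_A; mL_B] = S·[w00; w01] and [mR_A; mR_B] = S·[w10; w11]:
  w00 = -1, w01 = 1/2, w10 = 1, w11 = 0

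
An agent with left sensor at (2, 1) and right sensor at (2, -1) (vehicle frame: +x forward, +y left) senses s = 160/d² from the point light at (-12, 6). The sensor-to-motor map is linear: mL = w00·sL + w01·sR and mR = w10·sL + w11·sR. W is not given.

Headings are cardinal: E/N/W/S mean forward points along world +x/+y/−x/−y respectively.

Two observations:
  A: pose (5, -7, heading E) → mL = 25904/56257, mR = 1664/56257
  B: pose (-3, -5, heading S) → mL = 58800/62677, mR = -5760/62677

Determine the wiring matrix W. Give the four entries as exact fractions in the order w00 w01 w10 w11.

obs A: pose=(5,-7,E) → sL=32/101, sR=160/557, mL=25904/56257, mR=1664/56257
obs B: pose=(-3,-5,S) → sL=160/269, sR=160/233, mL=58800/62677, mR=-5760/62677
sensor matrix S = [[32/101, 160/557], [160/269, 160/233]]; det S = 164700160/3526019989
solve [mL_A; mL_B] = S·[w00; w01] and [mR_A; mR_B] = S·[w10; w11]:
  w00 = 1, w01 = 1/2, w10 = 1, w11 = -1

1 1/2 1 -1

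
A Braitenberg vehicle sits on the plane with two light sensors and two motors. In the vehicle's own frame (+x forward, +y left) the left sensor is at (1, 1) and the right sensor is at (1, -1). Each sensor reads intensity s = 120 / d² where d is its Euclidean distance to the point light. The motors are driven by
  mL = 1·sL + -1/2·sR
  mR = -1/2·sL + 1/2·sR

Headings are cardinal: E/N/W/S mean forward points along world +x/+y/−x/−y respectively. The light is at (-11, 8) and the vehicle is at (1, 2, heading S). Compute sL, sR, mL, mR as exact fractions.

left sensor world pos  = (2, 1); dL² = 218
right sensor world pos = (0, 1); dR² = 170
sL = 120/218 = 60/109
sR = 120/170 = 12/17
mL = 1·sL + -1/2·sR = 366/1853
mR = -1/2·sL + 1/2·sR = 144/1853

60/109 12/17 366/1853 144/1853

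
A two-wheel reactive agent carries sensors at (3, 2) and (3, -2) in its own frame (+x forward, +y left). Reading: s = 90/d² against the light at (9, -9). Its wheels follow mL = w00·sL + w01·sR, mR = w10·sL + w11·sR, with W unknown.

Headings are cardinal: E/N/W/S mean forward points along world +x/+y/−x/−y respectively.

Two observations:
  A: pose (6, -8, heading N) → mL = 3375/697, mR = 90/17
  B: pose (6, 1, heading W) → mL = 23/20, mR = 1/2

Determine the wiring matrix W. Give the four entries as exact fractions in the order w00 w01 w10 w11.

obs A: pose=(6,-8,N) → sL=90/41, sR=90/17, mL=3375/697, mR=90/17
obs B: pose=(6,1,W) → sL=9/10, sR=1/2, mL=23/20, mR=1/2
sensor matrix S = [[90/41, 90/17], [9/10, 1/2]]; det S = -2556/697
solve [mL_A; mL_B] = S·[w00; w01] and [mR_A; mR_B] = S·[w10; w11]:
  w00 = 1, w01 = 1/2, w10 = 0, w11 = 1

1 1/2 0 1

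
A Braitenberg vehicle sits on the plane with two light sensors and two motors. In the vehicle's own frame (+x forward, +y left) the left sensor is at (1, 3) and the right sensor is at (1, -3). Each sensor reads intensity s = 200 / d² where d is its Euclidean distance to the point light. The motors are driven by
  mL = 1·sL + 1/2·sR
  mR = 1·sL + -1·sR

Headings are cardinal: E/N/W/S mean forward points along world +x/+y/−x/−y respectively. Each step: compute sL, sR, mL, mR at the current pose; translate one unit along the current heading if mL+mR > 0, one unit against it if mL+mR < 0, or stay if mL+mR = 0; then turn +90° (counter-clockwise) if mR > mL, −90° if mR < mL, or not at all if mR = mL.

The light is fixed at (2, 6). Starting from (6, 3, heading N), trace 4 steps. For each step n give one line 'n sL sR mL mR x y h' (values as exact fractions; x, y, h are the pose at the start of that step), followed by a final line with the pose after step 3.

0 40 200/53 2220/53 1920/53 6 3 N
1 100/13 4 126/13 48/13 6 4 E
2 200/73 200/13 9900/949 -12000/949 7 4 S
3 25/4 10 45/4 -15/4 7 5 W
final 6 5 N

n=0: pose=(6,3,N); sL=40, sR=200/53; mL=2220/53, mR=1920/53; mL+mR=4140/53 → advance +1; mR−mL=-300/53 → turn -1·90°
n=1: pose=(6,4,E); sL=100/13, sR=4; mL=126/13, mR=48/13; mL+mR=174/13 → advance +1; mR−mL=-6 → turn -1·90°
n=2: pose=(7,4,S); sL=200/73, sR=200/13; mL=9900/949, mR=-12000/949; mL+mR=-2100/949 → advance -1; mR−mL=-300/13 → turn -1·90°
n=3: pose=(7,5,W); sL=25/4, sR=10; mL=45/4, mR=-15/4; mL+mR=15/2 → advance +1; mR−mL=-15 → turn -1·90°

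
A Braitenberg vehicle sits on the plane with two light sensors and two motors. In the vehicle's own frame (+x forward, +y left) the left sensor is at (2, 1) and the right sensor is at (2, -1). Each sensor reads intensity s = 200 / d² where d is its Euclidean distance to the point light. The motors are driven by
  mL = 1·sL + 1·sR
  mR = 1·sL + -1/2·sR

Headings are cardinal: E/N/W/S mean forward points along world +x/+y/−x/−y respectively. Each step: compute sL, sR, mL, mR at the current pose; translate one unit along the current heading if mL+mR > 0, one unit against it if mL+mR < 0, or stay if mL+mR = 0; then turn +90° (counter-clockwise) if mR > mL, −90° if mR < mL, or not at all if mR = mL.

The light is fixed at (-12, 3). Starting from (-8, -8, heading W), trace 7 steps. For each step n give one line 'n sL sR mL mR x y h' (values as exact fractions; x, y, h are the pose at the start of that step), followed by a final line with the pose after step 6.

n=0: pose=(-8,-8,W); sL=50/37, sR=25/13; mL=1575/481, mR=375/962; mL+mR=3525/962 → advance +1; mR−mL=-75/26 → turn -1·90°
n=1: pose=(-9,-8,N); sL=40/17, sR=200/97; mL=7280/1649, mR=2180/1649; mL+mR=9460/1649 → advance +1; mR−mL=-300/97 → turn -1·90°
n=2: pose=(-9,-7,E); sL=100/53, sR=100/73; mL=12600/3869, mR=4650/3869; mL+mR=17250/3869 → advance +1; mR−mL=-150/73 → turn -1·90°
n=3: pose=(-8,-7,S); sL=200/169, sR=200/153; mL=64400/25857, mR=13700/25857; mL+mR=78100/25857 → advance +1; mR−mL=-100/51 → turn -1·90°
n=4: pose=(-8,-8,W); sL=50/37, sR=25/13; mL=1575/481, mR=375/962; mL+mR=3525/962 → advance +1; mR−mL=-75/26 → turn -1·90°
n=5: pose=(-9,-8,N); sL=40/17, sR=200/97; mL=7280/1649, mR=2180/1649; mL+mR=9460/1649 → advance +1; mR−mL=-300/97 → turn -1·90°
n=6: pose=(-9,-7,E); sL=100/53, sR=100/73; mL=12600/3869, mR=4650/3869; mL+mR=17250/3869 → advance +1; mR−mL=-150/73 → turn -1·90°

0 50/37 25/13 1575/481 375/962 -8 -8 W
1 40/17 200/97 7280/1649 2180/1649 -9 -8 N
2 100/53 100/73 12600/3869 4650/3869 -9 -7 E
3 200/169 200/153 64400/25857 13700/25857 -8 -7 S
4 50/37 25/13 1575/481 375/962 -8 -8 W
5 40/17 200/97 7280/1649 2180/1649 -9 -8 N
6 100/53 100/73 12600/3869 4650/3869 -9 -7 E
final -8 -7 S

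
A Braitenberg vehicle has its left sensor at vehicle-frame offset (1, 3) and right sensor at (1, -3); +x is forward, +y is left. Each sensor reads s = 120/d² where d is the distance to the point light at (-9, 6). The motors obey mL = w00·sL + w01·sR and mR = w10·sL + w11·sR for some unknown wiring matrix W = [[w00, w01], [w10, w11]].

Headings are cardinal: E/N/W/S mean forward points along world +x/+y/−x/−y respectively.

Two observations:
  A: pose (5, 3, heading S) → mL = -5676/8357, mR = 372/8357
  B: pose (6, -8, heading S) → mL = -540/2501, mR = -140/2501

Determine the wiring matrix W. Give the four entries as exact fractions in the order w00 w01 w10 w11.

1/2 -1 -1 1/2

obs A: pose=(5,3,S) → sL=24/61, sR=120/137, mL=-5676/8357, mR=372/8357
obs B: pose=(6,-8,S) → sL=40/183, sR=40/123, mL=-540/2501, mR=-140/2501
sensor matrix S = [[24/61, 120/137], [40/183, 40/123]]; det S = -21760/342637
solve [mL_A; mL_B] = S·[w00; w01] and [mR_A; mR_B] = S·[w10; w11]:
  w00 = 1/2, w01 = -1, w10 = -1, w11 = 1/2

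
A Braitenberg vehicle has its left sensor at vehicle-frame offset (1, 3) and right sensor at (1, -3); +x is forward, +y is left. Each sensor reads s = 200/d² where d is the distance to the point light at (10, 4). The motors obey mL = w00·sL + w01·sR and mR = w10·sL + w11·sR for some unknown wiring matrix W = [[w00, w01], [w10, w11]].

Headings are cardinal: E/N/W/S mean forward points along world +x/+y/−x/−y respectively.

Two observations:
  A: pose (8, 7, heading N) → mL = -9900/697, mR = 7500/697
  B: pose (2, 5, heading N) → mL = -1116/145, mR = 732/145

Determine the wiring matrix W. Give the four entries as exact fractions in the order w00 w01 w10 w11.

-1/2 -1 1 1/2

obs A: pose=(8,7,N) → sL=200/41, sR=200/17, mL=-9900/697, mR=7500/697
obs B: pose=(2,5,N) → sL=8/5, sR=200/29, mL=-1116/145, mR=732/145
sensor matrix S = [[200/41, 200/17], [8/5, 200/29]]; det S = 299520/20213
solve [mL_A; mL_B] = S·[w00; w01] and [mR_A; mR_B] = S·[w10; w11]:
  w00 = -1/2, w01 = -1, w10 = 1, w11 = 1/2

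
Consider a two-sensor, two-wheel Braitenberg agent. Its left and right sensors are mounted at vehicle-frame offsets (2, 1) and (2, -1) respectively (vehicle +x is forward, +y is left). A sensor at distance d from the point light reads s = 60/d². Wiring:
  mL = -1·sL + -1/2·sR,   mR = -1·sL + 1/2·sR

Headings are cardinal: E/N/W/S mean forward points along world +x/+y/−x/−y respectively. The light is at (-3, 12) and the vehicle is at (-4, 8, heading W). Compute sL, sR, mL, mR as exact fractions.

30/17 10/3 -175/51 -5/51

left sensor world pos  = (-6, 7); dL² = 34
right sensor world pos = (-6, 9); dR² = 18
sL = 60/34 = 30/17
sR = 60/18 = 10/3
mL = -1·sL + -1/2·sR = -175/51
mR = -1·sL + 1/2·sR = -5/51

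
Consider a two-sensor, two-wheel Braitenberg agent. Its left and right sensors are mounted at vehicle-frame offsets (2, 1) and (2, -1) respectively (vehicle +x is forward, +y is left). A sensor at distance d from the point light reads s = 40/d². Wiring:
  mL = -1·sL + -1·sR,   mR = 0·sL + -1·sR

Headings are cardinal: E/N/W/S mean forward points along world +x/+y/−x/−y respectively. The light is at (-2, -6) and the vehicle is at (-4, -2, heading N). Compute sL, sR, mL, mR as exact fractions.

left sensor world pos  = (-5, 0); dL² = 45
right sensor world pos = (-3, 0); dR² = 37
sL = 40/45 = 8/9
sR = 40/37 = 40/37
mL = -1·sL + -1·sR = -656/333
mR = 0·sL + -1·sR = -40/37

8/9 40/37 -656/333 -40/37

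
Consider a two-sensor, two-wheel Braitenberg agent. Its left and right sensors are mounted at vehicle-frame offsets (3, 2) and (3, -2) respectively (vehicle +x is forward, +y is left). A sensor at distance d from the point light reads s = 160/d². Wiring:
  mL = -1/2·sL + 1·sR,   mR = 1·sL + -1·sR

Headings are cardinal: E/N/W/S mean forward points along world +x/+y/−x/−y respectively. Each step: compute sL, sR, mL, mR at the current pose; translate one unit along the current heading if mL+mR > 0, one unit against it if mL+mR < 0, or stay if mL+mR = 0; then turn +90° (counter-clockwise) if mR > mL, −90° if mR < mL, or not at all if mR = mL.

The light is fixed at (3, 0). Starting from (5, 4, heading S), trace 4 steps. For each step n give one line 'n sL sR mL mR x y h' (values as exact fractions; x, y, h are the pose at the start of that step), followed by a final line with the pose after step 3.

n=0: pose=(5,4,S); sL=160/17, sR=160; mL=2640/17, mR=-2560/17; mL+mR=80/17 → advance +1; mR−mL=-5200/17 → turn -1·90°
n=1: pose=(5,3,W); sL=80, sR=80/13; mL=-440/13, mR=960/13; mL+mR=40 → advance +1; mR−mL=1400/13 → turn +1·90°
n=2: pose=(4,3,S); sL=160/9, sR=160; mL=1360/9, mR=-1280/9; mL+mR=80/9 → advance +1; mR−mL=-880/3 → turn -1·90°
n=3: pose=(4,2,W); sL=40, sR=8; mL=-12, mR=32; mL+mR=20 → advance +1; mR−mL=44 → turn +1·90°

0 160/17 160 2640/17 -2560/17 5 4 S
1 80 80/13 -440/13 960/13 5 3 W
2 160/9 160 1360/9 -1280/9 4 3 S
3 40 8 -12 32 4 2 W
final 3 2 S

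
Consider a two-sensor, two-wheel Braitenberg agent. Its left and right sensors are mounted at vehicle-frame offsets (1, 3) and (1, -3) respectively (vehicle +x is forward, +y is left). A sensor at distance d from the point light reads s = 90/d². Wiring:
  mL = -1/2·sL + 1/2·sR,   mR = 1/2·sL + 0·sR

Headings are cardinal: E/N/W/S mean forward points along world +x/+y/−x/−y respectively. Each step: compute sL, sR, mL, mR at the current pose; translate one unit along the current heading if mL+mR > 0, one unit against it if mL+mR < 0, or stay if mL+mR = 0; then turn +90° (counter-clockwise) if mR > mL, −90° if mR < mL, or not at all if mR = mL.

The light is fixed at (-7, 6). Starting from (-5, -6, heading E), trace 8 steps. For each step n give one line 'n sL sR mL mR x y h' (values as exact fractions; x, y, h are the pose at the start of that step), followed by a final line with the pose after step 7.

n=0: pose=(-5,-6,E); sL=1, sR=5/13; mL=-4/13, mR=1/2; mL+mR=5/26 → advance +1; mR−mL=21/26 → turn +1·90°
n=1: pose=(-4,-6,N); sL=90/121, sR=90/157; mL=-1620/18997, mR=45/121; mL+mR=45/157 → advance +1; mR−mL=8685/18997 → turn +1·90°
n=2: pose=(-4,-5,W); sL=9/20, sR=45/34; mL=297/680, mR=9/40; mL+mR=45/68 → advance +1; mR−mL=-18/85 → turn -1·90°
n=3: pose=(-5,-5,N); sL=90/101, sR=18/25; mL=-216/2525, mR=45/101; mL+mR=9/25 → advance +1; mR−mL=1341/2525 → turn +1·90°
n=4: pose=(-5,-4,W); sL=9/17, sR=9/5; mL=54/85, mR=9/34; mL+mR=9/10 → advance +1; mR−mL=-63/170 → turn -1·90°
n=5: pose=(-6,-4,N); sL=18/17, sR=90/97; mL=-108/1649, mR=9/17; mL+mR=45/97 → advance +1; mR−mL=981/1649 → turn +1·90°
n=6: pose=(-6,-3,W); sL=5/8, sR=5/2; mL=15/16, mR=5/16; mL+mR=5/4 → advance +1; mR−mL=-5/8 → turn -1·90°
n=7: pose=(-7,-3,N); sL=90/73, sR=90/73; mL=0, mR=45/73; mL+mR=45/73 → advance +1; mR−mL=45/73 → turn +1·90°

0 1 5/13 -4/13 1/2 -5 -6 E
1 90/121 90/157 -1620/18997 45/121 -4 -6 N
2 9/20 45/34 297/680 9/40 -4 -5 W
3 90/101 18/25 -216/2525 45/101 -5 -5 N
4 9/17 9/5 54/85 9/34 -5 -4 W
5 18/17 90/97 -108/1649 9/17 -6 -4 N
6 5/8 5/2 15/16 5/16 -6 -3 W
7 90/73 90/73 0 45/73 -7 -3 N
final -7 -2 W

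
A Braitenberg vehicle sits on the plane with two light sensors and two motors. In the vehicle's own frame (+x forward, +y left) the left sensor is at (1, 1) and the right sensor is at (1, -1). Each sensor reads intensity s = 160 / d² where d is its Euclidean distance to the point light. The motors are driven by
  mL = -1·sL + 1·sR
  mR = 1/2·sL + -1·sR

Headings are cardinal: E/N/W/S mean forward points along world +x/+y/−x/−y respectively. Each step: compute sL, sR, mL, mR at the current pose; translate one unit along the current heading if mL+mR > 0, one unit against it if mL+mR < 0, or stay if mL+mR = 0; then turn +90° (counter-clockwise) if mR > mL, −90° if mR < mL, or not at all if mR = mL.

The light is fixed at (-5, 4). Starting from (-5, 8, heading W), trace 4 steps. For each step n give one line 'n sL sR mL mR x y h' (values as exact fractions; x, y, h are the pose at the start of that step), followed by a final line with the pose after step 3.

n=0: pose=(-5,8,W); sL=16, sR=80/13; mL=-128/13, mR=24/13; mL+mR=-8 → advance -1; mR−mL=152/13 → turn +1·90°
n=1: pose=(-4,8,S); sL=160/13, sR=160/9; mL=640/117, mR=-1360/117; mL+mR=-80/13 → advance -1; mR−mL=-2000/117 → turn -1·90°
n=2: pose=(-4,9,W); sL=10, sR=40/9; mL=-50/9, mR=5/9; mL+mR=-5 → advance -1; mR−mL=55/9 → turn +1·90°
n=3: pose=(-3,9,S); sL=32/5, sR=160/17; mL=256/85, mR=-528/85; mL+mR=-16/5 → advance -1; mR−mL=-784/85 → turn -1·90°

0 16 80/13 -128/13 24/13 -5 8 W
1 160/13 160/9 640/117 -1360/117 -4 8 S
2 10 40/9 -50/9 5/9 -4 9 W
3 32/5 160/17 256/85 -528/85 -3 9 S
final -3 10 W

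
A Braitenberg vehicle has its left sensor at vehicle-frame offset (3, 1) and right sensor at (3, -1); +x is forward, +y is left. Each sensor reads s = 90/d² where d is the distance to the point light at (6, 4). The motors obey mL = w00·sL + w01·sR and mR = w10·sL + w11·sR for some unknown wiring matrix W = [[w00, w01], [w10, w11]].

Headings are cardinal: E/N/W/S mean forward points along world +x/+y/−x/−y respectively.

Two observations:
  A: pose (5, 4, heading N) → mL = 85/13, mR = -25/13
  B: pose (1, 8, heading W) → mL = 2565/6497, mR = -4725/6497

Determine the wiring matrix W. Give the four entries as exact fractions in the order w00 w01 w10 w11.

obs A: pose=(5,4,N) → sL=90/13, sR=10, mL=85/13, mR=-25/13
obs B: pose=(1,8,W) → sL=90/73, sR=90/89, mL=2565/6497, mR=-4725/6497
sensor matrix S = [[90/13, 10], [90/73, 90/89]]; det S = -450000/84461
solve [mL_A; mL_B] = S·[w00; w01] and [mR_A; mR_B] = S·[w10; w11]:
  w00 = -1/2, w01 = 1, w10 = -1, w11 = 1/2

-1/2 1 -1 1/2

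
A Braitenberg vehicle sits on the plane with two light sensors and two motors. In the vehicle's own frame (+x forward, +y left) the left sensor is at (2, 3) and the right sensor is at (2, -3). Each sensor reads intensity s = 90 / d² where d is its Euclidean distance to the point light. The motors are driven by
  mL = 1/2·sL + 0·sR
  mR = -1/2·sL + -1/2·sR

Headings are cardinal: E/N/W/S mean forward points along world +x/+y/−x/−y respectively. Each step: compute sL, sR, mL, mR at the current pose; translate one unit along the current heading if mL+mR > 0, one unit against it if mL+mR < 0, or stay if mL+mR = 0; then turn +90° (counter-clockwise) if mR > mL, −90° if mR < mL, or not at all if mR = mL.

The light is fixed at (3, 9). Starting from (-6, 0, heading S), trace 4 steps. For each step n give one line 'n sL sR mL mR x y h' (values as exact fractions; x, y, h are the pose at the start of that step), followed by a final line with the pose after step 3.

n=0: pose=(-6,0,S); sL=90/157, sR=18/53; mL=45/157, mR=-3798/8321; mL+mR=-9/53 → advance -1; mR−mL=-6183/8321 → turn -1·90°
n=1: pose=(-6,1,W); sL=45/121, sR=45/73; mL=45/242, mR=-4365/8833; mL+mR=-45/146 → advance -1; mR−mL=-12015/17666 → turn -1·90°
n=2: pose=(-5,1,N); sL=90/157, sR=90/61; mL=45/157, mR=-9810/9577; mL+mR=-45/61 → advance -1; mR−mL=-12555/9577 → turn -1·90°
n=3: pose=(-5,0,E); sL=5/4, sR=1/2; mL=5/8, mR=-7/8; mL+mR=-1/4 → advance -1; mR−mL=-3/2 → turn -1·90°

0 90/157 18/53 45/157 -3798/8321 -6 0 S
1 45/121 45/73 45/242 -4365/8833 -6 1 W
2 90/157 90/61 45/157 -9810/9577 -5 1 N
3 5/4 1/2 5/8 -7/8 -5 0 E
final -6 0 S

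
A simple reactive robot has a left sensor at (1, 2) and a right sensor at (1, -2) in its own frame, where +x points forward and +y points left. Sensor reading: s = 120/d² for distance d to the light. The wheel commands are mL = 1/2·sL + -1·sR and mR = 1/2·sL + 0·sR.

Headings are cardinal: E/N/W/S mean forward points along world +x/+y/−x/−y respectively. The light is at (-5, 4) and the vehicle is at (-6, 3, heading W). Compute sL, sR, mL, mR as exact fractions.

120/13 24 -252/13 60/13

left sensor world pos  = (-7, 1); dL² = 13
right sensor world pos = (-7, 5); dR² = 5
sL = 120/13 = 120/13
sR = 120/5 = 24
mL = 1/2·sL + -1·sR = -252/13
mR = 1/2·sL + 0·sR = 60/13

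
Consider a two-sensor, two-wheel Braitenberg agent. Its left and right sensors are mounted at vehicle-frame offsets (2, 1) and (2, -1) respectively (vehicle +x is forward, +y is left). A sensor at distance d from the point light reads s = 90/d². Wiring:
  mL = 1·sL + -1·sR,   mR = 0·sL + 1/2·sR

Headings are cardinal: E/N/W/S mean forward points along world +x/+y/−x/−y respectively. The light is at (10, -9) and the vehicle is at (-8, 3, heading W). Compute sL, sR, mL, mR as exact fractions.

left sensor world pos  = (-10, 2); dL² = 521
right sensor world pos = (-10, 4); dR² = 569
sL = 90/521 = 90/521
sR = 90/569 = 90/569
mL = 1·sL + -1·sR = 4320/296449
mR = 0·sL + 1/2·sR = 45/569

90/521 90/569 4320/296449 45/569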